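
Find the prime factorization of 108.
2^2 × 3^3

Divide by primes starting from smallest:
108 ÷ 2 = 54
54 ÷ 2 = 27
27 ÷ 3 = 9
9 ÷ 3 = 3
3 ÷ 3 = 1

108 = 2^2 × 3^3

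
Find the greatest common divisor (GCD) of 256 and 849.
1

Using the Euclidean algorithm:
256 = 0 × 849 + 256
849 = 3 × 256 + 81
256 = 3 × 81 + 13
81 = 6 × 13 + 3
13 = 4 × 3 + 1
3 = 3 × 1 + 0

GCD(256, 849) = 1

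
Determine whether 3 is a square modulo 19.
By Euler's criterion: 3^{9} ≡ 18 (mod 19). Since this equals -1 (≡ 18), 3 is not a QR.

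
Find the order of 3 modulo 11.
Powers of 3 mod 11: 3^1≡3, 3^2≡9, 3^3≡5, 3^4≡4, 3^5≡1. Order = 5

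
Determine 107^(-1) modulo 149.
107^(-1) ≡ 39 (mod 149). Verification: 107 × 39 = 4173 ≡ 1 (mod 149)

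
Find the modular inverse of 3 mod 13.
3^(-1) ≡ 9 (mod 13). Verification: 3 × 9 = 27 ≡ 1 (mod 13)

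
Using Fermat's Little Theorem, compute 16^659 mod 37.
By Fermat: 16^{36} ≡ 1 (mod 37). 659 ≡ 11 (mod 36). So 16^{659} ≡ 16^{11} ≡ 34 (mod 37)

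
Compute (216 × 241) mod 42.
18

(216 × 241) = 52056
52056 mod 42 = 18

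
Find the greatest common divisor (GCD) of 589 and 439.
1

Using the Euclidean algorithm:
589 = 1 × 439 + 150
439 = 2 × 150 + 139
150 = 1 × 139 + 11
139 = 12 × 11 + 7
11 = 1 × 7 + 4
7 = 1 × 4 + 3
4 = 1 × 3 + 1
3 = 3 × 1 + 0

GCD(589, 439) = 1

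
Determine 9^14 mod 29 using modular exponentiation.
Using repeated squaring. 14 = 8 + 4 + 2 (binary 1110). Repeated squaring mod 29: 9^1 ≡ 9; 9^2 ≡ 9² = 81 ≡ 23; 9^4 ≡ 23² = 529 ≡ 7; 9^8 ≡ 7² = 49 ≡ 20. Multiply: 9^14 = 9^8 × 9^4 × 9^2 ≡ 20 × 7 × 23 (mod 29): 20 × 7 = 140 ≡ 24; 24 × 23 = 552 ≡ 1. So 9^14 ≡ 1 (mod 29).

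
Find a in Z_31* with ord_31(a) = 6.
6 has order 6 mod 31 since 6^{6} ≡ 1 (mod 31) and no smaller power works.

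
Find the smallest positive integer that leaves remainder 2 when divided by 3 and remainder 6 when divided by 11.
M = 3 × 11 = 33. M₁ = 11, y₁ ≡ 2 (mod 3). M₂ = 3, y₂ ≡ 4 (mod 11). z = 2×11×2 + 6×3×4 ≡ 17 (mod 33). The smallest positive such number is 17.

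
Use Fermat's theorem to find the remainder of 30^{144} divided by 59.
57

By Fermat's Little Theorem, a^(p-1) ≡ 1 (mod p) for prime p and gcd(a, p) = 1
Here p = 59, so 30^58 ≡ 1 (mod 59)
We can reduce the exponent: 144 mod 58 = 28
So 30^144 ≡ 30^28 (mod 59)
Computing: 30^28 mod 59 = 57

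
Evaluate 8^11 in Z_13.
Using repeated squaring. 11 = 8 + 2 + 1 (binary 1011). Repeated squaring mod 13: 8^1 ≡ 8; 8^2 ≡ 8² = 64 ≡ 12; 8^4 ≡ 12² = 144 ≡ 1; 8^8 ≡ 1² = 1 ≡ 1. Multiply: 8^11 = 8^8 × 8^2 × 8^1 ≡ 1 × 12 × 8 (mod 13): 1 × 12 = 12 ≡ 12; 12 × 8 = 96 ≡ 5. So 8^11 ≡ 5 (mod 13).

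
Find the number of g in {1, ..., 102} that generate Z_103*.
Number of primitive roots mod 103 = φ(102) = 32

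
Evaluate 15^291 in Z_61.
Using Fermat: 15^{60} ≡ 1 (mod 61). 291 ≡ 51 (mod 60). So 15^{291} ≡ 15^{51} ≡ 34 (mod 61)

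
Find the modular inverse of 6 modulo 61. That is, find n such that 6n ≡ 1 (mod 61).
51

Using Extended Euclidean Algorithm:
gcd(6, 61) = 1
Bezout coefficients: 6 × -10 + 61 × 1 = 1
So 6 × -10 ≡ 1 (mod 61)
The inverse is -10 mod 61 = 51
Verification: 6 × 51 = 306 = 5 × 61 + 1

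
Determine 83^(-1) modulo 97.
83^(-1) ≡ 90 (mod 97). Verification: 83 × 90 = 7470 ≡ 1 (mod 97)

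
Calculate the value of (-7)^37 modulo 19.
Using Fermat: (-7)^{18} ≡ 1 (mod 19). 37 ≡ 1 (mod 18). So (-7)^{37} ≡ (-7)^{1} ≡ 12 (mod 19)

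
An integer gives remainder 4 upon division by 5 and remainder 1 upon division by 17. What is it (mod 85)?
M = 5 × 17 = 85. M₁ = 17, y₁ ≡ 3 (mod 5). M₂ = 5, y₂ ≡ 7 (mod 17). k = 4×17×3 + 1×5×7 ≡ 69 (mod 85). The smallest positive such number is 69.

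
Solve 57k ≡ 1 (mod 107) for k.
92

Using Extended Euclidean Algorithm:
gcd(57, 107) = 1
Bezout coefficients: 57 × -15 + 107 × 8 = 1
So 57 × -15 ≡ 1 (mod 107)
The inverse is -15 mod 107 = 92
Verification: 57 × 92 = 5244 = 49 × 107 + 1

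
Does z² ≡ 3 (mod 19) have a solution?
By Euler's criterion: 3^{9} ≡ 18 (mod 19). Since this equals -1 (≡ 18), 3 is not a QR.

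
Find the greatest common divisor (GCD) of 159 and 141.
3

Using the Euclidean algorithm:
159 = 1 × 141 + 18
141 = 7 × 18 + 15
18 = 1 × 15 + 3
15 = 5 × 3 + 0

GCD(159, 141) = 3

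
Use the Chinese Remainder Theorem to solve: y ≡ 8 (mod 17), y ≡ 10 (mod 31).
382

Using the Chinese Remainder Theorem:
M = product of moduli = 527
For equation 1: M_1 = 31, 31 ≡ 14 (mod 17), inverse of 31 mod 17 is 11 (check: 14 × 11 = 154 ≡ 1 (mod 17))
For equation 2: M_2 = 17, 17 ≡ 17 (mod 31), inverse of 17 mod 31 is 11 (check: 17 × 11 = 187 ≡ 1 (mod 31))
Combine: y ≡ Σ r_i×M_i×(M_i⁻¹ mod m_i) = 8×31×11 + 10×17×11 = 2728 + 1870 = 4598
4598 mod 527 = 382
y ≡ 382 (mod 527)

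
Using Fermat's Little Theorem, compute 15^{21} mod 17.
2

By Fermat's Little Theorem, a^(p-1) ≡ 1 (mod p) for prime p and gcd(a, p) = 1
Here p = 17, so 15^16 ≡ 1 (mod 17)
We can reduce the exponent: 21 mod 16 = 5
So 15^21 ≡ 15^5 (mod 17)
Computing: 15^5 mod 17 = 2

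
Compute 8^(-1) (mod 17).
8^(-1) ≡ 15 (mod 17). Verification: 8 × 15 = 120 ≡ 1 (mod 17)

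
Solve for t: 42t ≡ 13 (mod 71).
2

Since gcd(42, 71) = 1 divides 13, a solution exists.
Multiply both sides by the inverse of 42 mod 71:
  42^(-1) mod 71 = 22
  x ≡ 22 × 13 ≡ 286 ≡ 2 (mod 71)
Verification: 42 × 2 = 84 = 1 × 71 + 13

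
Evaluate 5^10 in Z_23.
10 = 8 + 2 (binary 1010). Repeated squaring mod 23: 5^1 ≡ 5; 5^2 ≡ 5² = 25 ≡ 2; 5^4 ≡ 2² = 4 ≡ 4; 5^8 ≡ 4² = 16 ≡ 16. Multiply: 5^10 = 5^8 × 5^2 ≡ 16 × 2 (mod 23): 16 × 2 = 32 ≡ 9. So 5^10 ≡ 9 (mod 23).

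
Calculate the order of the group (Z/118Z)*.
58

Prime factorization: 118 = 2 × 59
Using the formula φ(n) = n × Π(1 - 1/p) for each prime factor p:
φ(118) = 118 × (1 - 1/2) × (1 - 1/59)
φ(118) = 58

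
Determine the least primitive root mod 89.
p - 1 = 88 has prime divisors 2, 11. h is a primitive root mod 89 iff h^(88/q) ≢ 1 (mod 89) for each such q.
h = 2: 2^44 ≡ 1, 2^8 ≡ 78 (mod 89); 2^44 ≡ 1, so not a primitive root.
h = 3: 3^44 ≡ 88, 3^8 ≡ 64 (mod 89); none is 1, so 3 has order 88 and is a primitive root.
The smallest primitive root mod 89 is g = 3.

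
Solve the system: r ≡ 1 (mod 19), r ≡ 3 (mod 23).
M = 19 × 23 = 437. M₁ = 23, y₁ ≡ 5 (mod 19). M₂ = 19, y₂ ≡ 17 (mod 23). r = 1×23×5 + 3×19×17 ≡ 210 (mod 437)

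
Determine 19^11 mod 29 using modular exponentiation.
Using repeated squaring. 11 = 8 + 2 + 1 (binary 1011). Repeated squaring mod 29: 19^1 ≡ 19; 19^2 ≡ 19² = 361 ≡ 13; 19^4 ≡ 13² = 169 ≡ 24; 19^8 ≡ 24² = 576 ≡ 25. Multiply: 19^11 = 19^8 × 19^2 × 19^1 ≡ 25 × 13 × 19 (mod 29): 25 × 13 = 325 ≡ 6; 6 × 19 = 114 ≡ 27. So 19^11 ≡ 27 (mod 29).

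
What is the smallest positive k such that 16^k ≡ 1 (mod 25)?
Powers of 16 mod 25: 16^1≡16, 16^2≡6, 16^3≡21, 16^4≡11, 16^5≡1. Order = 5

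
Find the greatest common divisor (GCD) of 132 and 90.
6

Using the Euclidean algorithm:
132 = 1 × 90 + 42
90 = 2 × 42 + 6
42 = 7 × 6 + 0

GCD(132, 90) = 6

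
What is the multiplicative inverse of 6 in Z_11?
2

Using Extended Euclidean Algorithm:
gcd(6, 11) = 1
Bezout coefficients: 6 × 2 + 11 × -1 = 1
So 6 × 2 ≡ 1 (mod 11)
The inverse is 2 mod 11 = 2
Verification: 6 × 2 = 12 = 1 × 11 + 1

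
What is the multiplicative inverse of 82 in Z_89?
38

Using Extended Euclidean Algorithm:
gcd(82, 89) = 1
Bezout coefficients: 82 × 38 + 89 × -35 = 1
So 82 × 38 ≡ 1 (mod 89)
The inverse is 38 mod 89 = 38
Verification: 82 × 38 = 3116 = 35 × 89 + 1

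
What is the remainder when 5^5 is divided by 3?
5 ≡ 2 (mod 3). 5 = 4 + 1 (binary 101). Repeated squaring mod 3: 2^1 ≡ 2; 2^2 ≡ 2² = 4 ≡ 1; 2^4 ≡ 1² = 1 ≡ 1. Multiply: 5^5 ≡ 2^4 × 2^1 ≡ 1 × 2 (mod 3): 1 × 2 = 2 ≡ 2. So 5^5 ≡ 2 (mod 3).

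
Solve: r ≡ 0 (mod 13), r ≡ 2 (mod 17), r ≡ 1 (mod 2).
M = 13 × 17 × 2 = 442. M₁ = 34, y₁ ≡ 5 (mod 13). M₂ = 26, y₂ ≡ 2 (mod 17). M₃ = 221, y₃ ≡ 1 (mod 2). r = 0×34×5 + 2×26×2 + 1×221×1 ≡ 325 (mod 442)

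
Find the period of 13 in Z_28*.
Powers of 13 mod 28: 13^1≡13, 13^2≡1. Order = 2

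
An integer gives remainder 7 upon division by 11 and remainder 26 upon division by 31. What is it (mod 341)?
M = 11 × 31 = 341. M₁ = 31, y₁ ≡ 5 (mod 11). M₂ = 11, y₂ ≡ 17 (mod 31). k = 7×31×5 + 26×11×17 ≡ 150 (mod 341). The smallest positive such number is 150.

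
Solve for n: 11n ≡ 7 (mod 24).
5

Since gcd(11, 24) = 1 divides 7, a solution exists.
Multiply both sides by the inverse of 11 mod 24:
  11^(-1) mod 24 = 11
  x ≡ 11 × 7 ≡ 77 ≡ 5 (mod 24)
Verification: 11 × 5 = 55 = 2 × 24 + 7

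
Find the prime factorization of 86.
2 × 43

Divide by primes starting from smallest:
86 ÷ 2 = 43
43 ÷ 43 = 1

86 = 2 × 43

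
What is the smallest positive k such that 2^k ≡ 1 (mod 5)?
Powers of 2 mod 5: 2^1≡2, 2^2≡4, 2^3≡3, 2^4≡1. Order = 4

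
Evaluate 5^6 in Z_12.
6 = 4 + 2 (binary 110). Repeated squaring mod 12: 5^1 ≡ 5; 5^2 ≡ 5² = 25 ≡ 1; 5^4 ≡ 1² = 1 ≡ 1. Multiply: 5^6 = 5^4 × 5^2 ≡ 1 × 1 (mod 12): 1 × 1 = 1 ≡ 1. So 5^6 ≡ 1 (mod 12).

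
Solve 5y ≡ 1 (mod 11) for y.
9

Using Extended Euclidean Algorithm:
gcd(5, 11) = 1
Bezout coefficients: 5 × -2 + 11 × 1 = 1
So 5 × -2 ≡ 1 (mod 11)
The inverse is -2 mod 11 = 9
Verification: 5 × 9 = 45 = 4 × 11 + 1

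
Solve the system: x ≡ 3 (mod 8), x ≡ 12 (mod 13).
M = 8 × 13 = 104. M₁ = 13, y₁ ≡ 5 (mod 8). M₂ = 8, y₂ ≡ 5 (mod 13). x = 3×13×5 + 12×8×5 ≡ 51 (mod 104)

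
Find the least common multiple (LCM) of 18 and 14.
126

First find GCD(18, 14) using the Euclidean algorithm:
18 = 1 × 14 + 4
14 = 3 × 4 + 2
4 = 2 × 2 + 0
GCD(18, 14) = 2

LCM formula: LCM(a, b) = (a × b) / GCD(a, b)
LCM(18, 14) = (18 × 14) / 2
LCM(18, 14) = 252 / 2
LCM(18, 14) = 126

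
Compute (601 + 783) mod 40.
24

(601 + 783) = 1384
1384 mod 40 = 24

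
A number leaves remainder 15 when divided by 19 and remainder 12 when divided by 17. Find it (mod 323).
M = 19 × 17 = 323. M₁ = 17, y₁ ≡ 9 (mod 19). M₂ = 19, y₂ ≡ 9 (mod 17). r = 15×17×9 + 12×19×9 ≡ 148 (mod 323)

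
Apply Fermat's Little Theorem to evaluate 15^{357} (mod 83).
2

By Fermat's Little Theorem, a^(p-1) ≡ 1 (mod p) for prime p and gcd(a, p) = 1
Here p = 83, so 15^82 ≡ 1 (mod 83)
We can reduce the exponent: 357 mod 82 = 29
So 15^357 ≡ 15^29 (mod 83)
Computing: 15^29 mod 83 = 2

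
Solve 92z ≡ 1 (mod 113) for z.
92^(-1) ≡ 43 (mod 113). Verification: 92 × 43 = 3956 ≡ 1 (mod 113)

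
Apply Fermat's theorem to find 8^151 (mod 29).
By Fermat: 8^{28} ≡ 1 (mod 29). 151 = 5×28 + 11. So 8^{151} ≡ 8^{11} ≡ 3 (mod 29)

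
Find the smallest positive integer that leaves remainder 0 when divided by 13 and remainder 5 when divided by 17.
M = 13 × 17 = 221. M₁ = 17, y₁ ≡ 10 (mod 13). M₂ = 13, y₂ ≡ 4 (mod 17). t = 0×17×10 + 5×13×4 ≡ 39 (mod 221). The smallest positive such number is 39.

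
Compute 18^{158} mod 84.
72

Using successive squaring:
Binary expansion of 158: 10011110
Powers of 18 mod 84 (each is the square of the previous):
  18^1 ≡ 18 (mod 84)
  18^2 ≡ 18² = 324 ≡ 72 (mod 84)
  18^4 ≡ 72² = 5184 ≡ 60 (mod 84)
  18^8 ≡ 60² = 3600 ≡ 72 (mod 84)
  18^16 ≡ 72² = 5184 ≡ 60 (mod 84)
  18^32 ≡ 60² = 3600 ≡ 72 (mod 84)
  18^64 ≡ 72² = 5184 ≡ 60 (mod 84)
  18^128 ≡ 60² = 3600 ≡ 72 (mod 84)
158 = 128 + 16 + 8 + 4 + 2, so 18^158 = 18^128 × 18^16 × 18^8 × 18^4 × 18^2 ≡ 72 × 60 × 72 × 60 × 72 (mod 84)
Multiplying step by step:
  72 × 60 = 4320 ≡ 36 (mod 84)
  36 × 72 = 2592 ≡ 72 (mod 84)
  72 × 60 = 4320 ≡ 36 (mod 84)
  36 × 72 = 2592 ≡ 72 (mod 84)
Result: 18^158 ≡ 72 (mod 84)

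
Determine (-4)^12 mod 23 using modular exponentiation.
Using repeated squaring. (-4) ≡ 19 (mod 23). 12 = 8 + 4 (binary 1100). Repeated squaring mod 23: 19^1 ≡ 19; 19^2 ≡ 19² = 361 ≡ 16; 19^4 ≡ 16² = 256 ≡ 3; 19^8 ≡ 3² = 9 ≡ 9. Multiply: (-4)^12 ≡ 19^8 × 19^4 ≡ 9 × 3 (mod 23): 9 × 3 = 27 ≡ 4. So (-4)^12 ≡ 4 (mod 23).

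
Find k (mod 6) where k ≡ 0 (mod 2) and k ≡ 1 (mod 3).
M = 2 × 3 = 6. M₁ = 3, y₁ ≡ 1 (mod 2). M₂ = 2, y₂ ≡ 2 (mod 3). k = 0×3×1 + 1×2×2 ≡ 4 (mod 6)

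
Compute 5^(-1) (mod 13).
5^(-1) ≡ 8 (mod 13). Verification: 5 × 8 = 40 ≡ 1 (mod 13)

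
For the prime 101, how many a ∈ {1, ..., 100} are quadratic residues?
For prime 101, there are (p-1)/2 = (101-1)/2 = 50 quadratic residues (excluding 0).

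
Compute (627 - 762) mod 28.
5

(627 - 762) = -135
-135 mod 28 = 5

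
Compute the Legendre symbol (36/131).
(36/131) = 36^{65} mod 131 = 1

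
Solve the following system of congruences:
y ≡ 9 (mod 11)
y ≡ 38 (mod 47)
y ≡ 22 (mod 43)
3892

Using the Chinese Remainder Theorem:
M = product of moduli = 22231
For equation 1: M_1 = 2021, 2021 ≡ 8 (mod 11), inverse of 2021 mod 11 is 7 (check: 8 × 7 = 56 ≡ 1 (mod 11))
For equation 2: M_2 = 473, 473 ≡ 3 (mod 47), inverse of 473 mod 47 is 16 (check: 3 × 16 = 48 ≡ 1 (mod 47))
For equation 3: M_3 = 517, 517 ≡ 1 (mod 43), inverse of 517 mod 43 is 1 (check: 1 × 1 = 1 ≡ 1 (mod 43))
Combine: y ≡ Σ r_i×M_i×(M_i⁻¹ mod m_i) = 9×2021×7 + 38×473×16 + 22×517×1 = 127323 + 287584 + 11374 = 426281
426281 mod 22231 = 3892
y ≡ 3892 (mod 22231)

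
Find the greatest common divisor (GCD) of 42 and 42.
42

Using the Euclidean algorithm:
42 = 1 × 42 + 0

GCD(42, 42) = 42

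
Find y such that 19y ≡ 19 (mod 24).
1

Since gcd(19, 24) = 1 divides 19, a solution exists.
Multiply both sides by the inverse of 19 mod 24:
  19^(-1) mod 24 = 19
  x ≡ 19 × 19 ≡ 361 ≡ 1 (mod 24)
Verification: 19 × 1 = 19 = 0 × 24 + 19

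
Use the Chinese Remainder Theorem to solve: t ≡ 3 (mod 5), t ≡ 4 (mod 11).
M = 5 × 11 = 55. M₁ = 11, y₁ ≡ 1 (mod 5). M₂ = 5, y₂ ≡ 9 (mod 11). t = 3×11×1 + 4×5×9 ≡ 48 (mod 55)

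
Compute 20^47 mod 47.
Using Fermat: 20^{46} ≡ 1 (mod 47). 47 ≡ 1 (mod 46). So 20^{47} ≡ 20^{1} ≡ 20 (mod 47)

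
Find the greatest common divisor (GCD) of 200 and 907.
1

Using the Euclidean algorithm:
200 = 0 × 907 + 200
907 = 4 × 200 + 107
200 = 1 × 107 + 93
107 = 1 × 93 + 14
93 = 6 × 14 + 9
14 = 1 × 9 + 5
9 = 1 × 5 + 4
5 = 1 × 4 + 1
4 = 4 × 1 + 0

GCD(200, 907) = 1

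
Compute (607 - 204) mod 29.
26

(607 - 204) = 403
403 mod 29 = 26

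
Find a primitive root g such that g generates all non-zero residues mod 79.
p - 1 = 78 has prime divisors 2, 3, 13. h is a primitive root mod 79 iff h^(78/q) ≢ 1 (mod 79) for each such q.
h = 2: 2^39 ≡ 1, 2^26 ≡ 23, 2^6 ≡ 64 (mod 79); 2^39 ≡ 1, so not a primitive root.
h = 3: 3^39 ≡ 78, 3^26 ≡ 23, 3^6 ≡ 18 (mod 79); none is 1, so 3 has order 78 and is a primitive root.
The smallest primitive root mod 79 is g = 3.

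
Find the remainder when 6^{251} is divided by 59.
By Fermat: 6^{58} ≡ 1 (mod 59). 251 = 4×58 + 19. So 6^{251} ≡ 6^{19} ≡ 34 (mod 59)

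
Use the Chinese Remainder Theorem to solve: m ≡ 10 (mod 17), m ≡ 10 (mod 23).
M = 17 × 23 = 391. M₁ = 23, y₁ ≡ 3 (mod 17). M₂ = 17, y₂ ≡ 19 (mod 23). m = 10×23×3 + 10×17×19 ≡ 10 (mod 391)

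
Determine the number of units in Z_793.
720

Prime factorization: 793 = 13 × 61
Using the formula φ(n) = n × Π(1 - 1/p) for each prime factor p:
φ(793) = 793 × (1 - 1/13) × (1 - 1/61)
φ(793) = 720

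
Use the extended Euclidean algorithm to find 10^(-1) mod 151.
Extended GCD: 10(-15) + 151(1) = 1. So 10^(-1) ≡ 136 ≡ 136 (mod 151). Verify: 10 × 136 = 1360 ≡ 1 (mod 151)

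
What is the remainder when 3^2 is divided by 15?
2 = 2 (binary 10). Repeated squaring mod 15: 3^1 ≡ 3; 3^2 ≡ 3² = 9 ≡ 9. So 3^2 ≡ 9 (mod 15).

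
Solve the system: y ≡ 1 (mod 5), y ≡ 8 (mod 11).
M = 5 × 11 = 55. M₁ = 11, y₁ ≡ 1 (mod 5). M₂ = 5, y₂ ≡ 9 (mod 11). y = 1×11×1 + 8×5×9 ≡ 41 (mod 55)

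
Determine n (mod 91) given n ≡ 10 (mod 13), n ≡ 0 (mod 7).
49

Using the Chinese Remainder Theorem:
M = product of moduli = 91
For equation 1: M_1 = 7, 7 ≡ 7 (mod 13), inverse of 7 mod 13 is 2 (check: 7 × 2 = 14 ≡ 1 (mod 13))
For equation 2: M_2 = 13, 13 ≡ 6 (mod 7), inverse of 13 mod 7 is 6 (check: 6 × 6 = 36 ≡ 1 (mod 7))
Combine: n ≡ Σ r_i×M_i×(M_i⁻¹ mod m_i) = 10×7×2 + 0×13×6 = 140 + 0 = 140
140 mod 91 = 49
n ≡ 49 (mod 91)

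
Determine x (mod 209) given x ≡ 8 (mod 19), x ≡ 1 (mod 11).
122

Using the Chinese Remainder Theorem:
M = product of moduli = 209
For equation 1: M_1 = 11, 11 ≡ 11 (mod 19), inverse of 11 mod 19 is 7 (check: 11 × 7 = 77 ≡ 1 (mod 19))
For equation 2: M_2 = 19, 19 ≡ 8 (mod 11), inverse of 19 mod 11 is 7 (check: 8 × 7 = 56 ≡ 1 (mod 11))
Combine: x ≡ Σ r_i×M_i×(M_i⁻¹ mod m_i) = 8×11×7 + 1×19×7 = 616 + 133 = 749
749 mod 209 = 122
x ≡ 122 (mod 209)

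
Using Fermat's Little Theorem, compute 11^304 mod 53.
By Fermat: 11^{52} ≡ 1 (mod 53). 304 = 5×52 + 44. So 11^{304} ≡ 11^{44} ≡ 16 (mod 53)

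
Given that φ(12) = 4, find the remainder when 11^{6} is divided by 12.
By Euler: 11^{4} ≡ 1 (mod 12) since gcd(11, 12) = 1. 6 = 1×4 + 2. So 11^{6} ≡ 11^{2} ≡ 1 (mod 12)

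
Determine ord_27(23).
Powers of 23 mod 27: 23^1≡23, 23^2≡16, 23^3≡17, 23^4≡13, 23^5≡2, 23^6≡19, 23^7≡5, 23^8≡7, 23^9≡26, 23^10≡4, 23^11≡11, 23^12≡10, 23^13≡14, 23^14≡25, 23^15≡8, 23^16≡22, 23^17≡20, 23^18≡1. Order = 18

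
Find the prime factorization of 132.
2^2 × 3 × 11

Divide by primes starting from smallest:
132 ÷ 2 = 66
66 ÷ 2 = 33
33 ÷ 3 = 11
11 ÷ 11 = 1

132 = 2^2 × 3 × 11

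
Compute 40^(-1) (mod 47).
20

Using Extended Euclidean Algorithm:
gcd(40, 47) = 1
Bezout coefficients: 40 × 20 + 47 × -17 = 1
So 40 × 20 ≡ 1 (mod 47)
The inverse is 20 mod 47 = 20
Verification: 40 × 20 = 800 = 17 × 47 + 1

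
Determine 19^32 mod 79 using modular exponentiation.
Using repeated squaring. 32 = 32 (binary 100000). Repeated squaring mod 79: 19^1 ≡ 19; 19^2 ≡ 19² = 361 ≡ 45; 19^4 ≡ 45² = 2025 ≡ 50; 19^8 ≡ 50² = 2500 ≡ 51; 19^16 ≡ 51² = 2601 ≡ 73; 19^32 ≡ 73² = 5329 ≡ 36. So 19^32 ≡ 36 (mod 79).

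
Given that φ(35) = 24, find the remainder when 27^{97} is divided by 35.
By Euler: 27^{24} ≡ 1 (mod 35) since gcd(27, 35) = 1. 97 = 4×24 + 1. So 27^{97} ≡ 27^{1} ≡ 27 (mod 35)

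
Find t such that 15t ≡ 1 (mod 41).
15^(-1) ≡ 11 (mod 41). Verification: 15 × 11 = 165 ≡ 1 (mod 41)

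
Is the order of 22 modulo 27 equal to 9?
Yes, ord_27(22) = 9.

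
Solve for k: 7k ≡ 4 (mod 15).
7

Since gcd(7, 15) = 1 divides 4, a solution exists.
Multiply both sides by the inverse of 7 mod 15:
  7^(-1) mod 15 = 13
  x ≡ 13 × 4 ≡ 52 ≡ 7 (mod 15)
Verification: 7 × 7 = 49 = 3 × 15 + 4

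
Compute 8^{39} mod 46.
36

Using successive squaring:
Binary expansion of 39: 100111
Powers of 8 mod 46 (each is the square of the previous):
  8^1 ≡ 8 (mod 46)
  8^2 ≡ 8² = 64 ≡ 18 (mod 46)
  8^4 ≡ 18² = 324 ≡ 2 (mod 46)
  8^8 ≡ 2² = 4 ≡ 4 (mod 46)
  8^16 ≡ 4² = 16 ≡ 16 (mod 46)
  8^32 ≡ 16² = 256 ≡ 26 (mod 46)
39 = 32 + 4 + 2 + 1, so 8^39 = 8^32 × 8^4 × 8^2 × 8^1 ≡ 26 × 2 × 18 × 8 (mod 46)
Multiplying step by step:
  26 × 2 = 52 ≡ 6 (mod 46)
  6 × 18 = 108 ≡ 16 (mod 46)
  16 × 8 = 128 ≡ 36 (mod 46)
Result: 8^39 ≡ 36 (mod 46)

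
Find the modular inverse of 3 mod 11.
3^(-1) ≡ 4 (mod 11). Verification: 3 × 4 = 12 ≡ 1 (mod 11)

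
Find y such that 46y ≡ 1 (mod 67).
46^(-1) ≡ 51 (mod 67). Verification: 46 × 51 = 2346 ≡ 1 (mod 67)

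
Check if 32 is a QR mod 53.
By Euler's criterion: 32^{26} ≡ 52 (mod 53). Since this equals -1 (≡ 52), 32 is not a QR.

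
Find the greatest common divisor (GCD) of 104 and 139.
1

Using the Euclidean algorithm:
104 = 0 × 139 + 104
139 = 1 × 104 + 35
104 = 2 × 35 + 34
35 = 1 × 34 + 1
34 = 34 × 1 + 0

GCD(104, 139) = 1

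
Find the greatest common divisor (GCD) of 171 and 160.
1

Using the Euclidean algorithm:
171 = 1 × 160 + 11
160 = 14 × 11 + 6
11 = 1 × 6 + 5
6 = 1 × 5 + 1
5 = 5 × 1 + 0

GCD(171, 160) = 1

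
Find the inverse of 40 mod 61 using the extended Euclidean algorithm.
Extended GCD: 40(29) + 61(-19) = 1. So 40^(-1) ≡ 29 ≡ 29 (mod 61). Verify: 40 × 29 = 1160 ≡ 1 (mod 61)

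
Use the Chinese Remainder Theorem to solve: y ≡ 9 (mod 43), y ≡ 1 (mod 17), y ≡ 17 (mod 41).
3707

Using the Chinese Remainder Theorem:
M = product of moduli = 29971
For equation 1: M_1 = 697, 697 ≡ 9 (mod 43), inverse of 697 mod 43 is 24 (check: 9 × 24 = 216 ≡ 1 (mod 43))
For equation 2: M_2 = 1763, 1763 ≡ 12 (mod 17), inverse of 1763 mod 17 is 10 (check: 12 × 10 = 120 ≡ 1 (mod 17))
For equation 3: M_3 = 731, 731 ≡ 34 (mod 41), inverse of 731 mod 41 is 35 (check: 34 × 35 = 1190 ≡ 1 (mod 41))
Combine: y ≡ Σ r_i×M_i×(M_i⁻¹ mod m_i) = 9×697×24 + 1×1763×10 + 17×731×35 = 150552 + 17630 + 434945 = 603127
603127 mod 29971 = 3707
y ≡ 3707 (mod 29971)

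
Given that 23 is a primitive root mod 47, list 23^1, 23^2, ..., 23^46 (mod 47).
g^1, g^2, ..., g^{46} mod 47: {23, 12, 41, 3, 22, 36, 29, 9, 19, 14, 40, 27, 10, 42, 26, 34, 30, 32, 31, 8, 43, 2, 46, 24, 35, 6, 44, 25, 11, 18, 38, 28, 33, 7, 20, 37, 5, 21, 13, 17, 15, 16, 39, 4, 45, 1}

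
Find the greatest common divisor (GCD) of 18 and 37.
1

Using the Euclidean algorithm:
18 = 0 × 37 + 18
37 = 2 × 18 + 1
18 = 18 × 1 + 0

GCD(18, 37) = 1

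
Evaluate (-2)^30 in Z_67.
Using repeated squaring. (-2) ≡ 65 (mod 67). 30 = 16 + 8 + 4 + 2 (binary 11110). Repeated squaring mod 67: 65^1 ≡ 65; 65^2 ≡ 65² = 4225 ≡ 4; 65^4 ≡ 4² = 16 ≡ 16; 65^8 ≡ 16² = 256 ≡ 55; 65^16 ≡ 55² = 3025 ≡ 10. Multiply: (-2)^30 ≡ 65^16 × 65^8 × 65^4 × 65^2 ≡ 10 × 55 × 16 × 4 (mod 67): 10 × 55 = 550 ≡ 14; 14 × 16 = 224 ≡ 23; 23 × 4 = 92 ≡ 25. So (-2)^30 ≡ 25 (mod 67).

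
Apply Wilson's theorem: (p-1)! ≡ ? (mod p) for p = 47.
By Wilson's theorem, (46)! ≡ -1 ≡ 46 (mod 47)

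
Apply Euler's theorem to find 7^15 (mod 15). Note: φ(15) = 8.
By Euler: 7^{8} ≡ 1 (mod 15) since gcd(7, 15) = 1. 15 = 1×8 + 7. So 7^{15} ≡ 7^{7} ≡ 13 (mod 15)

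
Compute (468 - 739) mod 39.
2

(468 - 739) = -271
-271 mod 39 = 2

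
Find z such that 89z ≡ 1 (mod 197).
89^(-1) ≡ 31 (mod 197). Verification: 89 × 31 = 2759 ≡ 1 (mod 197)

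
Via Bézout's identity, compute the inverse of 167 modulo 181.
Extended GCD: 167(-13) + 181(12) = 1. So 167^(-1) ≡ 168 ≡ 168 (mod 181). Verify: 167 × 168 = 28056 ≡ 1 (mod 181)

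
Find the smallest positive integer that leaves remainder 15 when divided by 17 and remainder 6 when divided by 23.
M = 17 × 23 = 391. M₁ = 23, y₁ ≡ 3 (mod 17). M₂ = 17, y₂ ≡ 19 (mod 23). z = 15×23×3 + 6×17×19 ≡ 236 (mod 391). The smallest positive such number is 236.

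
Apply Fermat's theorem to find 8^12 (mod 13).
By Fermat's Little Theorem, 8^{12} ≡ 1 (mod 13) since 13 is prime and gcd(8, 13) = 1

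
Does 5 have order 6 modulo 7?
p - 1 = 6 has prime divisors 2, 3. Check 5^(6/q) mod 7 for each: 5^(6/2) = 5^3 ≡ 6, 5^(6/3) = 5^2 ≡ 4 (mod 7). None of these is 1, so 5 has order 6 = φ(7), so it is a primitive root mod 7.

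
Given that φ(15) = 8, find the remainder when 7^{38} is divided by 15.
By Euler: 7^{8} ≡ 1 (mod 15) since gcd(7, 15) = 1. 38 = 4×8 + 6. So 7^{38} ≡ 7^{6} ≡ 4 (mod 15)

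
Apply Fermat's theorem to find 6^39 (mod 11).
By Fermat: 6^{10} ≡ 1 (mod 11). 39 = 3×10 + 9. So 6^{39} ≡ 6^{9} ≡ 2 (mod 11)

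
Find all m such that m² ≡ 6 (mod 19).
The square roots of 6 mod 19 are 5 and 14. Verify: 5² = 25 ≡ 6 (mod 19)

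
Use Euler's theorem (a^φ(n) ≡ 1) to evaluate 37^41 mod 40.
By Euler: 37^{16} ≡ 1 (mod 40) since gcd(37, 40) = 1. 41 = 2×16 + 9. So 37^{41} ≡ 37^{9} ≡ 37 (mod 40)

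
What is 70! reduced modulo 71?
By Wilson's theorem, (70)! ≡ -1 ≡ 70 (mod 71)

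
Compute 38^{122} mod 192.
64

Using successive squaring:
Binary expansion of 122: 1111010
Powers of 38 mod 192 (each is the square of the previous):
  38^1 ≡ 38 (mod 192)
  38^2 ≡ 38² = 1444 ≡ 100 (mod 192)
  38^4 ≡ 100² = 10000 ≡ 16 (mod 192)
  38^8 ≡ 16² = 256 ≡ 64 (mod 192)
  38^16 ≡ 64² = 4096 ≡ 64 (mod 192)
  38^32 ≡ 64² = 4096 ≡ 64 (mod 192)
  38^64 ≡ 64² = 4096 ≡ 64 (mod 192)
122 = 64 + 32 + 16 + 8 + 2, so 38^122 = 38^64 × 38^32 × 38^16 × 38^8 × 38^2 ≡ 64 × 64 × 64 × 64 × 100 (mod 192)
Multiplying step by step:
  64 × 64 = 4096 ≡ 64 (mod 192)
  64 × 64 = 4096 ≡ 64 (mod 192)
  64 × 64 = 4096 ≡ 64 (mod 192)
  64 × 100 = 6400 ≡ 64 (mod 192)
Result: 38^122 ≡ 64 (mod 192)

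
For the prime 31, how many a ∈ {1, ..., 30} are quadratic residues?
For prime 31, there are (p-1)/2 = (31-1)/2 = 15 quadratic residues (excluding 0).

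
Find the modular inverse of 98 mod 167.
98^(-1) ≡ 121 (mod 167). Verification: 98 × 121 = 11858 ≡ 1 (mod 167)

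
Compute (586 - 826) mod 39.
33

(586 - 826) = -240
-240 mod 39 = 33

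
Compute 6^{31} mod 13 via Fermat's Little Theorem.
7

By Fermat's Little Theorem, a^(p-1) ≡ 1 (mod p) for prime p and gcd(a, p) = 1
Here p = 13, so 6^12 ≡ 1 (mod 13)
We can reduce the exponent: 31 mod 12 = 7
So 6^31 ≡ 6^7 (mod 13)
Computing: 6^7 mod 13 = 7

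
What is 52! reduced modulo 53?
By Wilson's theorem, (52)! ≡ -1 ≡ 52 (mod 53)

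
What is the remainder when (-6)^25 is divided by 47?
Using repeated squaring. (-6) ≡ 41 (mod 47). 25 = 16 + 8 + 1 (binary 11001). Repeated squaring mod 47: 41^1 ≡ 41; 41^2 ≡ 41² = 1681 ≡ 36; 41^4 ≡ 36² = 1296 ≡ 27; 41^8 ≡ 27² = 729 ≡ 24; 41^16 ≡ 24² = 576 ≡ 12. Multiply: (-6)^25 ≡ 41^16 × 41^8 × 41^1 ≡ 12 × 24 × 41 (mod 47): 12 × 24 = 288 ≡ 6; 6 × 41 = 246 ≡ 11. So (-6)^25 ≡ 11 (mod 47).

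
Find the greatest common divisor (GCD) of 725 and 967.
1

Using the Euclidean algorithm:
725 = 0 × 967 + 725
967 = 1 × 725 + 242
725 = 2 × 242 + 241
242 = 1 × 241 + 1
241 = 241 × 1 + 0

GCD(725, 967) = 1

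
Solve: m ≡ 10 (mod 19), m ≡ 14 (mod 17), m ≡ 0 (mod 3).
M = 19 × 17 × 3 = 969. M₁ = 51, y₁ ≡ 3 (mod 19). M₂ = 57, y₂ ≡ 3 (mod 17). M₃ = 323, y₃ ≡ 2 (mod 3). m = 10×51×3 + 14×57×3 + 0×323×2 ≡ 48 (mod 969)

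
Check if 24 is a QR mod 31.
By Euler's criterion: 24^{15} ≡ 30 (mod 31). Since this equals -1 (≡ 30), 24 is not a QR.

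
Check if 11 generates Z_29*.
p - 1 = 28 has prime divisors 2, 7. Check 11^(28/q) mod 29 for each: 11^(28/2) = 11^14 ≡ 28, 11^(28/7) = 11^4 ≡ 25 (mod 29). None of these is 1, so 11 has order 28 = φ(29), so it is a primitive root mod 29.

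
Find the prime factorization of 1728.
2^6 × 3^3

Divide by primes starting from smallest:
1728 ÷ 2 = 864
864 ÷ 2 = 432
432 ÷ 2 = 216
216 ÷ 2 = 108
108 ÷ 2 = 54
54 ÷ 2 = 27
27 ÷ 3 = 9
9 ÷ 3 = 3
3 ÷ 3 = 1

1728 = 2^6 × 3^3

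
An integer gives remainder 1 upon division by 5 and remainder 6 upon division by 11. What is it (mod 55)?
M = 5 × 11 = 55. M₁ = 11, y₁ ≡ 1 (mod 5). M₂ = 5, y₂ ≡ 9 (mod 11). r = 1×11×1 + 6×5×9 ≡ 6 (mod 55). The smallest positive such number is 6.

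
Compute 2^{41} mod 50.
2

Using successive squaring:
Binary expansion of 41: 101001
Powers of 2 mod 50 (each is the square of the previous):
  2^1 ≡ 2 (mod 50)
  2^2 ≡ 2² = 4 ≡ 4 (mod 50)
  2^4 ≡ 4² = 16 ≡ 16 (mod 50)
  2^8 ≡ 16² = 256 ≡ 6 (mod 50)
  2^16 ≡ 6² = 36 ≡ 36 (mod 50)
  2^32 ≡ 36² = 1296 ≡ 46 (mod 50)
41 = 32 + 8 + 1, so 2^41 = 2^32 × 2^8 × 2^1 ≡ 46 × 6 × 2 (mod 50)
Multiplying step by step:
  46 × 6 = 276 ≡ 26 (mod 50)
  26 × 2 = 52 ≡ 2 (mod 50)
Result: 2^41 ≡ 2 (mod 50)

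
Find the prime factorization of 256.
2^8

Divide by primes starting from smallest:
256 ÷ 2 = 128
128 ÷ 2 = 64
64 ÷ 2 = 32
32 ÷ 2 = 16
16 ÷ 2 = 8
8 ÷ 2 = 4
4 ÷ 2 = 2
2 ÷ 2 = 1

256 = 2^8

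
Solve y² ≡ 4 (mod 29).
The square roots of 4 mod 29 are 27 and 2. Verify: 27² = 729 ≡ 4 (mod 29)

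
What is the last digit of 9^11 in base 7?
Using Fermat: 9^{6} ≡ 1 (mod 7). 11 ≡ 5 (mod 6). So 9^{11} ≡ 9^{5} ≡ 4 (mod 7)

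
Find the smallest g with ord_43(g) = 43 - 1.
p - 1 = 42 has prime divisors 2, 3, 7. h is a primitive root mod 43 iff h^(42/q) ≢ 1 (mod 43) for each such q.
h = 2: 2^21 ≡ 42, 2^14 ≡ 1, 2^6 ≡ 21 (mod 43); 2^14 ≡ 1, so not a primitive root.
h = 3: 3^21 ≡ 42, 3^14 ≡ 36, 3^6 ≡ 41 (mod 43); none is 1, so 3 has order 42 and is a primitive root.
The smallest primitive root mod 43 is g = 3.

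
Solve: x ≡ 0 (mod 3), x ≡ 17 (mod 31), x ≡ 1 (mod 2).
M = 3 × 31 × 2 = 186. M₁ = 62, y₁ ≡ 2 (mod 3). M₂ = 6, y₂ ≡ 26 (mod 31). M₃ = 93, y₃ ≡ 1 (mod 2). x = 0×62×2 + 17×6×26 + 1×93×1 ≡ 141 (mod 186)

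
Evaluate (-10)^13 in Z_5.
Using repeated squaring. (-10) ≡ 0 (mod 5). 13 = 8 + 4 + 1 (binary 1101). Repeated squaring mod 5: 0^1 ≡ 0; 0^2 ≡ 0² = 0 ≡ 0; 0^4 ≡ 0² = 0 ≡ 0; 0^8 ≡ 0² = 0 ≡ 0. Multiply: (-10)^13 ≡ 0^8 × 0^4 × 0^1 ≡ 0 × 0 × 0 (mod 5): 0 × 0 = 0 ≡ 0; 0 × 0 = 0 ≡ 0. So (-10)^13 ≡ 0 (mod 5).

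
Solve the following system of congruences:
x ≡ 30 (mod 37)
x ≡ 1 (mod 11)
67

Using the Chinese Remainder Theorem:
M = product of moduli = 407
For equation 1: M_1 = 11, 11 ≡ 11 (mod 37), inverse of 11 mod 37 is 27 (check: 11 × 27 = 297 ≡ 1 (mod 37))
For equation 2: M_2 = 37, 37 ≡ 4 (mod 11), inverse of 37 mod 11 is 3 (check: 4 × 3 = 12 ≡ 1 (mod 11))
Combine: x ≡ Σ r_i×M_i×(M_i⁻¹ mod m_i) = 30×11×27 + 1×37×3 = 8910 + 111 = 9021
9021 mod 407 = 67
x ≡ 67 (mod 407)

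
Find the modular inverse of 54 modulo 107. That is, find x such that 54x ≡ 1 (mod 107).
2

Using Extended Euclidean Algorithm:
gcd(54, 107) = 1
Bezout coefficients: 54 × 2 + 107 × -1 = 1
So 54 × 2 ≡ 1 (mod 107)
The inverse is 2 mod 107 = 2
Verification: 54 × 2 = 108 = 1 × 107 + 1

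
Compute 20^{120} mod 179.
15

Using successive squaring:
Binary expansion of 120: 1111000
Powers of 20 mod 179 (each is the square of the previous):
  20^1 ≡ 20 (mod 179)
  20^2 ≡ 20² = 400 ≡ 42 (mod 179)
  20^4 ≡ 42² = 1764 ≡ 153 (mod 179)
  20^8 ≡ 153² = 23409 ≡ 139 (mod 179)
  20^16 ≡ 139² = 19321 ≡ 168 (mod 179)
  20^32 ≡ 168² = 28224 ≡ 121 (mod 179)
  20^64 ≡ 121² = 14641 ≡ 142 (mod 179)
120 = 64 + 32 + 16 + 8, so 20^120 = 20^64 × 20^32 × 20^16 × 20^8 ≡ 142 × 121 × 168 × 139 (mod 179)
Multiplying step by step:
  142 × 121 = 17182 ≡ 177 (mod 179)
  177 × 168 = 29736 ≡ 22 (mod 179)
  22 × 139 = 3058 ≡ 15 (mod 179)
Result: 20^120 ≡ 15 (mod 179)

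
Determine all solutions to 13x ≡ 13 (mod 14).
1

Since gcd(13, 14) = 1 divides 13, a solution exists.
Multiply both sides by the inverse of 13 mod 14:
  13^(-1) mod 14 = 13
  x ≡ 13 × 13 ≡ 169 ≡ 1 (mod 14)
Verification: 13 × 1 = 13 = 0 × 14 + 13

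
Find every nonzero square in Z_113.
QRs mod 113: {1, 2, 4, 7, 8, 9, 11, 13, 14, 15, 16, 18, 22, 25, 26, 28, 30, 31, 32, 36, 41, 44, 49, 50, 51, 52, 53, 56, 57, 60, 61, 62, 63, 64, 69, 72, 77, 81, 82, 83, 85, 87, 88, 91, 95, 97, 98, 99, 100, 102, 104, 105, 106, 109, 111, 112}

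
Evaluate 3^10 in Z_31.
10 = 8 + 2 (binary 1010). Repeated squaring mod 31: 3^1 ≡ 3; 3^2 ≡ 3² = 9 ≡ 9; 3^4 ≡ 9² = 81 ≡ 19; 3^8 ≡ 19² = 361 ≡ 20. Multiply: 3^10 = 3^8 × 3^2 ≡ 20 × 9 (mod 31): 20 × 9 = 180 ≡ 25. So 3^10 ≡ 25 (mod 31).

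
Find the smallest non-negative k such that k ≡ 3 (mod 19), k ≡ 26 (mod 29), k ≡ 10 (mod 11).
3651

Using the Chinese Remainder Theorem:
M = product of moduli = 6061
For equation 1: M_1 = 319, 319 ≡ 15 (mod 19), inverse of 319 mod 19 is 14 (check: 15 × 14 = 210 ≡ 1 (mod 19))
For equation 2: M_2 = 209, 209 ≡ 6 (mod 29), inverse of 209 mod 29 is 5 (check: 6 × 5 = 30 ≡ 1 (mod 29))
For equation 3: M_3 = 551, 551 ≡ 1 (mod 11), inverse of 551 mod 11 is 1 (check: 1 × 1 = 1 ≡ 1 (mod 11))
Combine: k ≡ Σ r_i×M_i×(M_i⁻¹ mod m_i) = 3×319×14 + 26×209×5 + 10×551×1 = 13398 + 27170 + 5510 = 46078
46078 mod 6061 = 3651
k ≡ 3651 (mod 6061)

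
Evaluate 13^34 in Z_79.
Using repeated squaring. 34 = 32 + 2 (binary 100010). Repeated squaring mod 79: 13^1 ≡ 13; 13^2 ≡ 13² = 169 ≡ 11; 13^4 ≡ 11² = 121 ≡ 42; 13^8 ≡ 42² = 1764 ≡ 26; 13^16 ≡ 26² = 676 ≡ 44; 13^32 ≡ 44² = 1936 ≡ 40. Multiply: 13^34 = 13^32 × 13^2 ≡ 40 × 11 (mod 79): 40 × 11 = 440 ≡ 45. So 13^34 ≡ 45 (mod 79).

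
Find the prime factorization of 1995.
3 × 5 × 7 × 19

Divide by primes starting from smallest:
1995 ÷ 3 = 665
665 ÷ 5 = 133
133 ÷ 7 = 19
19 ÷ 19 = 1

1995 = 3 × 5 × 7 × 19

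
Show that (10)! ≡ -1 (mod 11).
(10)! mod 11 = 10. Since this equals -1 (mod 11), Wilson confirms 11 is prime.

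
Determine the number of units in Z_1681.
1640

Prime factorization: 1681 = 41^2
Using the formula φ(n) = n × Π(1 - 1/p) for each prime factor p:
φ(1681) = 1681 × (1 - 1/41)
φ(1681) = 1640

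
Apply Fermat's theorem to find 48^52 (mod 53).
By Fermat's Little Theorem, 48^{52} ≡ 1 (mod 53) since 53 is prime and gcd(48, 53) = 1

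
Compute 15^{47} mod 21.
15

Using successive squaring:
Binary expansion of 47: 101111
Powers of 15 mod 21 (each is the square of the previous):
  15^1 ≡ 15 (mod 21)
  15^2 ≡ 15² = 225 ≡ 15 (mod 21)
  15^4 ≡ 15² = 225 ≡ 15 (mod 21)
  15^8 ≡ 15² = 225 ≡ 15 (mod 21)
  15^16 ≡ 15² = 225 ≡ 15 (mod 21)
  15^32 ≡ 15² = 225 ≡ 15 (mod 21)
47 = 32 + 8 + 4 + 2 + 1, so 15^47 = 15^32 × 15^8 × 15^4 × 15^2 × 15^1 ≡ 15 × 15 × 15 × 15 × 15 (mod 21)
Multiplying step by step:
  15 × 15 = 225 ≡ 15 (mod 21)
  15 × 15 = 225 ≡ 15 (mod 21)
  15 × 15 = 225 ≡ 15 (mod 21)
  15 × 15 = 225 ≡ 15 (mod 21)
Result: 15^47 ≡ 15 (mod 21)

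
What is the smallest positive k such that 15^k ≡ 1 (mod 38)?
Powers of 15 mod 38: 15^1≡15, 15^2≡35, 15^3≡31, 15^4≡9, 15^5≡21, 15^6≡11, 15^7≡13, 15^8≡5, 15^9≡37, 15^10≡23, 15^11≡3, 15^12≡7, 15^13≡29, 15^14≡17, 15^15≡27, 15^16≡25, 15^17≡33, 15^18≡1. Order = 18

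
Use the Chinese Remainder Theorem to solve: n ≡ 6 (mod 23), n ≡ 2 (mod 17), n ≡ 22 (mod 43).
11460

Using the Chinese Remainder Theorem:
M = product of moduli = 16813
For equation 1: M_1 = 731, 731 ≡ 18 (mod 23), inverse of 731 mod 23 is 9 (check: 18 × 9 = 162 ≡ 1 (mod 23))
For equation 2: M_2 = 989, 989 ≡ 3 (mod 17), inverse of 989 mod 17 is 6 (check: 3 × 6 = 18 ≡ 1 (mod 17))
For equation 3: M_3 = 391, 391 ≡ 4 (mod 43), inverse of 391 mod 43 is 11 (check: 4 × 11 = 44 ≡ 1 (mod 43))
Combine: n ≡ Σ r_i×M_i×(M_i⁻¹ mod m_i) = 6×731×9 + 2×989×6 + 22×391×11 = 39474 + 11868 + 94622 = 145964
145964 mod 16813 = 11460
n ≡ 11460 (mod 16813)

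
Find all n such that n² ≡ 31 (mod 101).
The square roots of 31 mod 101 are 58 and 43. Verify: 58² = 3364 ≡ 31 (mod 101)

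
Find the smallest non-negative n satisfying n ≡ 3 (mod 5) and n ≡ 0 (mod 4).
M = 5 × 4 = 20. M₁ = 4, y₁ ≡ 4 (mod 5). M₂ = 5, y₂ ≡ 1 (mod 4). n = 3×4×4 + 0×5×1 ≡ 8 (mod 20)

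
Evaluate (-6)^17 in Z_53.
Using repeated squaring. (-6) ≡ 47 (mod 53). 17 = 16 + 1 (binary 10001). Repeated squaring mod 53: 47^1 ≡ 47; 47^2 ≡ 47² = 2209 ≡ 36; 47^4 ≡ 36² = 1296 ≡ 24; 47^8 ≡ 24² = 576 ≡ 46; 47^16 ≡ 46² = 2116 ≡ 49. Multiply: (-6)^17 ≡ 47^16 × 47^1 ≡ 49 × 47 (mod 53): 49 × 47 = 2303 ≡ 24. So (-6)^17 ≡ 24 (mod 53).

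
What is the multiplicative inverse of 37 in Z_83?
9

Using Extended Euclidean Algorithm:
gcd(37, 83) = 1
Bezout coefficients: 37 × 9 + 83 × -4 = 1
So 37 × 9 ≡ 1 (mod 83)
The inverse is 9 mod 83 = 9
Verification: 37 × 9 = 333 = 4 × 83 + 1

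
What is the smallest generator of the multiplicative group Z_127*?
p - 1 = 126 has prime divisors 2, 3, 7. h is a primitive root mod 127 iff h^(126/q) ≢ 1 (mod 127) for each such q.
h = 2: 2^63 ≡ 1, 2^42 ≡ 1, 2^18 ≡ 16 (mod 127); 2^63 ≡ 1, so not a primitive root.
h = 3: 3^63 ≡ 126, 3^42 ≡ 107, 3^18 ≡ 4 (mod 127); none is 1, so 3 has order 126 and is a primitive root.
The smallest primitive root mod 127 is g = 3.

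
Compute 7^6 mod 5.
7 ≡ 2 (mod 5). 6 = 4 + 2 (binary 110). Repeated squaring mod 5: 2^1 ≡ 2; 2^2 ≡ 2² = 4 ≡ 4; 2^4 ≡ 4² = 16 ≡ 1. Multiply: 7^6 ≡ 2^4 × 2^2 ≡ 1 × 4 (mod 5): 1 × 4 = 4 ≡ 4. So 7^6 ≡ 4 (mod 5).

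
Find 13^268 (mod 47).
Using Fermat: 13^{46} ≡ 1 (mod 47). 268 ≡ 38 (mod 46). So 13^{268} ≡ 13^{38} ≡ 14 (mod 47)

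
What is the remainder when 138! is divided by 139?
By Wilson's theorem, (138)! ≡ -1 ≡ 138 (mod 139)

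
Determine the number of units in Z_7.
6

Prime factorization: 7 = 7
Using the formula φ(n) = n × Π(1 - 1/p) for each prime factor p:
φ(7) = 7 × (1 - 1/7)
φ(7) = 6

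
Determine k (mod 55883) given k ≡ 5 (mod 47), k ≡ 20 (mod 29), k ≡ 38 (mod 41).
24351

Using the Chinese Remainder Theorem:
M = product of moduli = 55883
For equation 1: M_1 = 1189, 1189 ≡ 14 (mod 47), inverse of 1189 mod 47 is 37 (check: 14 × 37 = 518 ≡ 1 (mod 47))
For equation 2: M_2 = 1927, 1927 ≡ 13 (mod 29), inverse of 1927 mod 29 is 9 (check: 13 × 9 = 117 ≡ 1 (mod 29))
For equation 3: M_3 = 1363, 1363 ≡ 10 (mod 41), inverse of 1363 mod 41 is 37 (check: 10 × 37 = 370 ≡ 1 (mod 41))
Combine: k ≡ Σ r_i×M_i×(M_i⁻¹ mod m_i) = 5×1189×37 + 20×1927×9 + 38×1363×37 = 219965 + 346860 + 1916378 = 2483203
2483203 mod 55883 = 24351
k ≡ 24351 (mod 55883)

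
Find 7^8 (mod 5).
7 ≡ 2 (mod 5). 8 = 8 (binary 1000). Repeated squaring mod 5: 2^1 ≡ 2; 2^2 ≡ 2² = 4 ≡ 4; 2^4 ≡ 4² = 16 ≡ 1; 2^8 ≡ 1² = 1 ≡ 1. So 7^8 ≡ 1 (mod 5).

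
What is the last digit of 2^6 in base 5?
6 = 4 + 2 (binary 110). Repeated squaring mod 5: 2^1 ≡ 2; 2^2 ≡ 2² = 4 ≡ 4; 2^4 ≡ 4² = 16 ≡ 1. Multiply: 2^6 = 2^4 × 2^2 ≡ 1 × 4 (mod 5): 1 × 4 = 4 ≡ 4. So 2^6 ≡ 4 (mod 5).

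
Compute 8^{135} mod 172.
108

Using successive squaring:
Binary expansion of 135: 10000111
Powers of 8 mod 172 (each is the square of the previous):
  8^1 ≡ 8 (mod 172)
  8^2 ≡ 8² = 64 ≡ 64 (mod 172)
  8^4 ≡ 64² = 4096 ≡ 140 (mod 172)
  8^8 ≡ 140² = 19600 ≡ 164 (mod 172)
  8^16 ≡ 164² = 26896 ≡ 64 (mod 172)
  8^32 ≡ 64² = 4096 ≡ 140 (mod 172)
  8^64 ≡ 140² = 19600 ≡ 164 (mod 172)
  8^128 ≡ 164² = 26896 ≡ 64 (mod 172)
135 = 128 + 4 + 2 + 1, so 8^135 = 8^128 × 8^4 × 8^2 × 8^1 ≡ 64 × 140 × 64 × 8 (mod 172)
Multiplying step by step:
  64 × 140 = 8960 ≡ 16 (mod 172)
  16 × 64 = 1024 ≡ 164 (mod 172)
  164 × 8 = 1312 ≡ 108 (mod 172)
Result: 8^135 ≡ 108 (mod 172)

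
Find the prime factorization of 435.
3 × 5 × 29

Divide by primes starting from smallest:
435 ÷ 3 = 145
145 ÷ 5 = 29
29 ÷ 29 = 1

435 = 3 × 5 × 29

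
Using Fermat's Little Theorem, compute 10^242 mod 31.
By Fermat: 10^{30} ≡ 1 (mod 31). 242 = 8×30 + 2. So 10^{242} ≡ 10^{2} ≡ 7 (mod 31)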